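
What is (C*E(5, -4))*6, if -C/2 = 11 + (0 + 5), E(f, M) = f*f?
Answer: -4800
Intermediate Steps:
E(f, M) = f**2
C = -32 (C = -2*(11 + (0 + 5)) = -2*(11 + 5) = -2*16 = -32)
(C*E(5, -4))*6 = -32*5**2*6 = -32*25*6 = -800*6 = -4800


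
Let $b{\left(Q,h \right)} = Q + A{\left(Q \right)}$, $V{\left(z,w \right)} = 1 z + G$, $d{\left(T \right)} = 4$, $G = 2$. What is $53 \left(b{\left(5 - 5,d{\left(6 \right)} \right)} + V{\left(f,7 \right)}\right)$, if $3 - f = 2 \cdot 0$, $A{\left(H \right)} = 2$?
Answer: $371$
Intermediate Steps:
$f = 3$ ($f = 3 - 2 \cdot 0 = 3 - 0 = 3 + 0 = 3$)
$V{\left(z,w \right)} = 2 + z$ ($V{\left(z,w \right)} = 1 z + 2 = z + 2 = 2 + z$)
$b{\left(Q,h \right)} = 2 + Q$ ($b{\left(Q,h \right)} = Q + 2 = 2 + Q$)
$53 \left(b{\left(5 - 5,d{\left(6 \right)} \right)} + V{\left(f,7 \right)}\right) = 53 \left(\left(2 + \left(5 - 5\right)\right) + \left(2 + 3\right)\right) = 53 \left(\left(2 + \left(5 - 5\right)\right) + 5\right) = 53 \left(\left(2 + 0\right) + 5\right) = 53 \left(2 + 5\right) = 53 \cdot 7 = 371$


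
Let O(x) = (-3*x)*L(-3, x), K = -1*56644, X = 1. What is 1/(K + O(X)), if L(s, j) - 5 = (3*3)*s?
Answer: -1/56578 ≈ -1.7675e-5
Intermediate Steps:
L(s, j) = 5 + 9*s (L(s, j) = 5 + (3*3)*s = 5 + 9*s)
K = -56644
O(x) = 66*x (O(x) = (-3*x)*(5 + 9*(-3)) = (-3*x)*(5 - 27) = -3*x*(-22) = 66*x)
1/(K + O(X)) = 1/(-56644 + 66*1) = 1/(-56644 + 66) = 1/(-56578) = -1/56578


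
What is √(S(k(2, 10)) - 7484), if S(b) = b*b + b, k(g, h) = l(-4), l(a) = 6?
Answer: 61*I*√2 ≈ 86.267*I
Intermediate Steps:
k(g, h) = 6
S(b) = b + b² (S(b) = b² + b = b + b²)
√(S(k(2, 10)) - 7484) = √(6*(1 + 6) - 7484) = √(6*7 - 7484) = √(42 - 7484) = √(-7442) = 61*I*√2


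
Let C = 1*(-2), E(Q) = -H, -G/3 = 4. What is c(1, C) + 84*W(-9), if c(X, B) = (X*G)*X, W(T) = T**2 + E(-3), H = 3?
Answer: 6540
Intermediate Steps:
G = -12 (G = -3*4 = -12)
E(Q) = -3 (E(Q) = -1*3 = -3)
C = -2
W(T) = -3 + T**2 (W(T) = T**2 - 3 = -3 + T**2)
c(X, B) = -12*X**2 (c(X, B) = (X*(-12))*X = (-12*X)*X = -12*X**2)
c(1, C) + 84*W(-9) = -12*1**2 + 84*(-3 + (-9)**2) = -12*1 + 84*(-3 + 81) = -12 + 84*78 = -12 + 6552 = 6540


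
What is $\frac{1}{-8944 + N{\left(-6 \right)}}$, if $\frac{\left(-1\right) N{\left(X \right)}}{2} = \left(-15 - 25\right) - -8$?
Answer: $- \frac{1}{8880} \approx -0.00011261$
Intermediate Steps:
$N{\left(X \right)} = 64$ ($N{\left(X \right)} = - 2 \left(\left(-15 - 25\right) - -8\right) = - 2 \left(-40 + 8\right) = \left(-2\right) \left(-32\right) = 64$)
$\frac{1}{-8944 + N{\left(-6 \right)}} = \frac{1}{-8944 + 64} = \frac{1}{-8880} = - \frac{1}{8880}$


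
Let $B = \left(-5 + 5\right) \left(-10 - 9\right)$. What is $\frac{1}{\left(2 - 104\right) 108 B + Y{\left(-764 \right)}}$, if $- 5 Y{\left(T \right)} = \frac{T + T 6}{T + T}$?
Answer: $- \frac{10}{7} \approx -1.4286$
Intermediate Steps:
$Y{\left(T \right)} = - \frac{7}{10}$ ($Y{\left(T \right)} = - \frac{\left(T + T 6\right) \frac{1}{T + T}}{5} = - \frac{\left(T + 6 T\right) \frac{1}{2 T}}{5} = - \frac{7 T \frac{1}{2 T}}{5} = \left(- \frac{1}{5}\right) \frac{7}{2} = - \frac{7}{10}$)
$B = 0$ ($B = 0 \left(-19\right) = 0$)
$\frac{1}{\left(2 - 104\right) 108 B + Y{\left(-764 \right)}} = \frac{1}{\left(2 - 104\right) 108 \cdot 0 - \frac{7}{10}} = \frac{1}{\left(-102\right) 108 \cdot 0 - \frac{7}{10}} = \frac{1}{\left(-11016\right) 0 - \frac{7}{10}} = \frac{1}{0 - \frac{7}{10}} = \frac{1}{- \frac{7}{10}} = - \frac{10}{7}$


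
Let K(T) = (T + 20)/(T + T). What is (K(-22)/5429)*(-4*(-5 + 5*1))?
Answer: 0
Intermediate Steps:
K(T) = (20 + T)/(2*T) (K(T) = (20 + T)/((2*T)) = (20 + T)*(1/(2*T)) = (20 + T)/(2*T))
(K(-22)/5429)*(-4*(-5 + 5*1)) = (((½)*(20 - 22)/(-22))/5429)*(-4*(-5 + 5*1)) = (((½)*(-1/22)*(-2))*(1/5429))*(-4*(-5 + 5)) = ((1/22)*(1/5429))*(-4*0) = (1/119438)*0 = 0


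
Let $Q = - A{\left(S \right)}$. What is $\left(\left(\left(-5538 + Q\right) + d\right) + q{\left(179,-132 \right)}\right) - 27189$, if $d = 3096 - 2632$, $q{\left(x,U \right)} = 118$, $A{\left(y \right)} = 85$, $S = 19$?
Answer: $-32230$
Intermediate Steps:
$Q = -85$ ($Q = \left(-1\right) 85 = -85$)
$d = 464$ ($d = 3096 - 2632 = 464$)
$\left(\left(\left(-5538 + Q\right) + d\right) + q{\left(179,-132 \right)}\right) - 27189 = \left(\left(\left(-5538 - 85\right) + 464\right) + 118\right) - 27189 = \left(\left(-5623 + 464\right) + 118\right) - 27189 = \left(-5159 + 118\right) - 27189 = -5041 - 27189 = -32230$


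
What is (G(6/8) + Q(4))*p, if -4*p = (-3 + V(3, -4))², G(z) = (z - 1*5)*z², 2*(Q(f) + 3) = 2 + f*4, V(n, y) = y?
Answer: -11319/256 ≈ -44.215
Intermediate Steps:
Q(f) = -2 + 2*f (Q(f) = -3 + (2 + f*4)/2 = -3 + (2 + 4*f)/2 = -3 + (1 + 2*f) = -2 + 2*f)
G(z) = z²*(-5 + z) (G(z) = (z - 5)*z² = (-5 + z)*z² = z²*(-5 + z))
p = -49/4 (p = -(-3 - 4)²/4 = -¼*(-7)² = -¼*49 = -49/4 ≈ -12.250)
(G(6/8) + Q(4))*p = ((6/8)²*(-5 + 6/8) + (-2 + 2*4))*(-49/4) = ((6*(⅛))²*(-5 + 6*(⅛)) + (-2 + 8))*(-49/4) = ((¾)²*(-5 + ¾) + 6)*(-49/4) = ((9/16)*(-17/4) + 6)*(-49/4) = (-153/64 + 6)*(-49/4) = (231/64)*(-49/4) = -11319/256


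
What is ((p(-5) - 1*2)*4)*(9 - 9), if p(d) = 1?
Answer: 0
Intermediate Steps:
((p(-5) - 1*2)*4)*(9 - 9) = ((1 - 1*2)*4)*(9 - 9) = ((1 - 2)*4)*0 = -1*4*0 = -4*0 = 0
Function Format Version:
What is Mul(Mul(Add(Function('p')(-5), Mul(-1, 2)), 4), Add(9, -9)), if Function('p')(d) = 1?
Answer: 0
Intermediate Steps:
Mul(Mul(Add(Function('p')(-5), Mul(-1, 2)), 4), Add(9, -9)) = Mul(Mul(Add(1, Mul(-1, 2)), 4), Add(9, -9)) = Mul(Mul(Add(1, -2), 4), 0) = Mul(Mul(-1, 4), 0) = Mul(-4, 0) = 0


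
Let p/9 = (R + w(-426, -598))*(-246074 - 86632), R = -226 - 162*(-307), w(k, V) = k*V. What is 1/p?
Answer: -1/911050170624 ≈ -1.0976e-12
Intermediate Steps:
w(k, V) = V*k
R = 49508 (R = -226 + 49734 = 49508)
p = -911050170624 (p = 9*((49508 - 598*(-426))*(-246074 - 86632)) = 9*((49508 + 254748)*(-332706)) = 9*(304256*(-332706)) = 9*(-101227796736) = -911050170624)
1/p = 1/(-911050170624) = -1/911050170624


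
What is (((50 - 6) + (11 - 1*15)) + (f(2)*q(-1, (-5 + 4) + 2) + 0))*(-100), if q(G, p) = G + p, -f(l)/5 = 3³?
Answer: -4000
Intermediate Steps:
f(l) = -135 (f(l) = -5*3³ = -5*27 = -135)
(((50 - 6) + (11 - 1*15)) + (f(2)*q(-1, (-5 + 4) + 2) + 0))*(-100) = (((50 - 6) + (11 - 1*15)) + (-135*(-1 + ((-5 + 4) + 2)) + 0))*(-100) = ((44 + (11 - 15)) + (-135*(-1 + (-1 + 2)) + 0))*(-100) = ((44 - 4) + (-135*(-1 + 1) + 0))*(-100) = (40 + (-135*0 + 0))*(-100) = (40 + (0 + 0))*(-100) = (40 + 0)*(-100) = 40*(-100) = -4000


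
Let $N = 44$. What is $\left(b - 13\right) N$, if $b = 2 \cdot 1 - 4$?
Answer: $-660$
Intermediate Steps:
$b = -2$ ($b = 2 - 4 = -2$)
$\left(b - 13\right) N = \left(-2 - 13\right) 44 = \left(-15\right) 44 = -660$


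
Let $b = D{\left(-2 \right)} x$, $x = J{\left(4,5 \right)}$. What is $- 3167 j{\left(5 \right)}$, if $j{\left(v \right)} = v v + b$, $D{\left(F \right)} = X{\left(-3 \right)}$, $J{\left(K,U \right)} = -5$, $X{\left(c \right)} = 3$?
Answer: $-31670$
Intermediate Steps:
$D{\left(F \right)} = 3$
$x = -5$
$b = -15$ ($b = 3 \left(-5\right) = -15$)
$j{\left(v \right)} = -15 + v^{2}$ ($j{\left(v \right)} = v v - 15 = v^{2} - 15 = -15 + v^{2}$)
$- 3167 j{\left(5 \right)} = - 3167 \left(-15 + 5^{2}\right) = - 3167 \left(-15 + 25\right) = \left(-3167\right) 10 = -31670$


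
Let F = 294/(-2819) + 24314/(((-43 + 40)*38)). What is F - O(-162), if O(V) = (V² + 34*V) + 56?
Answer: -3375208277/160683 ≈ -21005.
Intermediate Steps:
O(V) = 56 + V² + 34*V
F = -34287341/160683 (F = 294*(-1/2819) + 24314/((-3*38)) = -294/2819 + 24314/(-114) = -294/2819 + 24314*(-1/114) = -294/2819 - 12157/57 = -34287341/160683 ≈ -213.39)
F - O(-162) = -34287341/160683 - (56 + (-162)² + 34*(-162)) = -34287341/160683 - (56 + 26244 - 5508) = -34287341/160683 - 1*20792 = -34287341/160683 - 20792 = -3375208277/160683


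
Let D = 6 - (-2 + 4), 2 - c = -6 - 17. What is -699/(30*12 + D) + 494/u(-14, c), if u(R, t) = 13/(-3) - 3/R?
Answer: -7673199/62972 ≈ -121.85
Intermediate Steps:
c = 25 (c = 2 - (-6 - 17) = 2 - 1*(-23) = 2 + 23 = 25)
D = 4 (D = 6 - 1*2 = 6 - 2 = 4)
u(R, t) = -13/3 - 3/R (u(R, t) = 13*(-1/3) - 3/R = -13/3 - 3/R)
-699/(30*12 + D) + 494/u(-14, c) = -699/(30*12 + 4) + 494/(-13/3 - 3/(-14)) = -699/(360 + 4) + 494/(-13/3 - 3*(-1/14)) = -699/364 + 494/(-13/3 + 3/14) = -699*1/364 + 494/(-173/42) = -699/364 + 494*(-42/173) = -699/364 - 20748/173 = -7673199/62972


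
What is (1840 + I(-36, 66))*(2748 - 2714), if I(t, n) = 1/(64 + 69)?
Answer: 8320514/133 ≈ 62560.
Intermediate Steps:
I(t, n) = 1/133
(1840 + I(-36, 66))*(2748 - 2714) = (1840 + 1/133)*(2748 - 2714) = (244721/133)*34 = 8320514/133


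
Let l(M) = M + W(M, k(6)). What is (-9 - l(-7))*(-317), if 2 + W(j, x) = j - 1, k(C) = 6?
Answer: -2536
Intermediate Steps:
W(j, x) = -3 + j (W(j, x) = -2 + (j - 1) = -2 + (-1 + j) = -3 + j)
l(M) = -3 + 2*M (l(M) = M + (-3 + M) = -3 + 2*M)
(-9 - l(-7))*(-317) = (-9 - (-3 + 2*(-7)))*(-317) = (-9 - (-3 - 14))*(-317) = (-9 - 1*(-17))*(-317) = (-9 + 17)*(-317) = 8*(-317) = -2536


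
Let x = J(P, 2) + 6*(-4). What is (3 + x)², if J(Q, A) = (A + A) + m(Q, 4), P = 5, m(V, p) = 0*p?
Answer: 289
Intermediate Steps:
m(V, p) = 0
J(Q, A) = 2*A (J(Q, A) = (A + A) + 0 = 2*A + 0 = 2*A)
x = -20 (x = 2*2 + 6*(-4) = 4 - 24 = -20)
(3 + x)² = (3 - 20)² = (-17)² = 289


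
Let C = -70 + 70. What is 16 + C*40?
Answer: 16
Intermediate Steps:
C = 0
16 + C*40 = 16 + 0*40 = 16 + 0 = 16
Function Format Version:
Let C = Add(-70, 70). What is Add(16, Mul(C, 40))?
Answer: 16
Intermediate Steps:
C = 0
Add(16, Mul(C, 40)) = Add(16, Mul(0, 40)) = Add(16, 0) = 16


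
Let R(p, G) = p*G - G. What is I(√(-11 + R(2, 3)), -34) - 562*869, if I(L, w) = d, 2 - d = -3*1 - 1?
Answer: -488372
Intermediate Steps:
R(p, G) = -G + G*p (R(p, G) = G*p - G = -G + G*p)
d = 6 (d = 2 - (-3*1 - 1) = 2 - (-3 - 1) = 2 - 1*(-4) = 2 + 4 = 6)
I(L, w) = 6
I(√(-11 + R(2, 3)), -34) - 562*869 = 6 - 562*869 = 6 - 488378 = -488372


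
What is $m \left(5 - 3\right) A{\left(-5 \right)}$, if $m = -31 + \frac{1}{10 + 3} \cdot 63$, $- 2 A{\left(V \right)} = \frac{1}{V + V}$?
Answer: $- \frac{34}{13} \approx -2.6154$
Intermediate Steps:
$A{\left(V \right)} = - \frac{1}{4 V}$ ($A{\left(V \right)} = - \frac{1}{2 \left(V + V\right)} = - \frac{1}{2 \cdot 2 V} = - \frac{\frac{1}{2} \frac{1}{V}}{2} = - \frac{1}{4 V}$)
$m = - \frac{340}{13}$ ($m = -31 + \frac{1}{13} \cdot 63 = -31 + \frac{63}{13} = - \frac{340}{13} \approx -26.154$)
$m \left(5 - 3\right) A{\left(-5 \right)} = - \frac{340 \left(5 - 3\right) \left(- \frac{1}{4 \left(-5\right)}\right)}{13} = - \frac{340 \cdot 2 \left(\left(- \frac{1}{4}\right) \left(- \frac{1}{5}\right)\right)}{13} = - \frac{340 \cdot 2 \cdot \frac{1}{20}}{13} = \left(- \frac{340}{13}\right) \frac{1}{10} = - \frac{34}{13}$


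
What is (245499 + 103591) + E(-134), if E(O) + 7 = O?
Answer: 348949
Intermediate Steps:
E(O) = -7 + O
(245499 + 103591) + E(-134) = (245499 + 103591) + (-7 - 134) = 349090 - 141 = 348949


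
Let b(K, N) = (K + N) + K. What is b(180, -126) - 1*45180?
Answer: -44946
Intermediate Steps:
b(K, N) = N + 2*K
b(180, -126) - 1*45180 = (-126 + 2*180) - 1*45180 = (-126 + 360) - 45180 = 234 - 45180 = -44946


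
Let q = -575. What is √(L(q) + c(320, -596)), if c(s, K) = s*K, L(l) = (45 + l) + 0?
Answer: 75*I*√34 ≈ 437.32*I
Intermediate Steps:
L(l) = 45 + l
c(s, K) = K*s
√(L(q) + c(320, -596)) = √((45 - 575) - 596*320) = √(-530 - 190720) = √(-191250) = 75*I*√34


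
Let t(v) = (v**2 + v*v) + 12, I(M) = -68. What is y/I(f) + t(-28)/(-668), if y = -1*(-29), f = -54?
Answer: -31703/11356 ≈ -2.7917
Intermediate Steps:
y = 29
t(v) = 12 + 2*v**2 (t(v) = (v**2 + v**2) + 12 = 2*v**2 + 12 = 12 + 2*v**2)
y/I(f) + t(-28)/(-668) = 29/(-68) + (12 + 2*(-28)**2)/(-668) = 29*(-1/68) + (12 + 2*784)*(-1/668) = -29/68 + (12 + 1568)*(-1/668) = -29/68 + 1580*(-1/668) = -29/68 - 395/167 = -31703/11356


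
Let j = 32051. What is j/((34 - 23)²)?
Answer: 32051/121 ≈ 264.88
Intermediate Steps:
j/((34 - 23)²) = 32051/((34 - 23)²) = 32051/(11²) = 32051/121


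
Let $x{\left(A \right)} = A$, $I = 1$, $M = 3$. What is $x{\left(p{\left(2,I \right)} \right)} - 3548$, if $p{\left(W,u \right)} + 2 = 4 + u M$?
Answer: $-3543$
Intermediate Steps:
$p{\left(W,u \right)} = 2 + 3 u$ ($p{\left(W,u \right)} = -2 + \left(4 + u 3\right) = -2 + \left(4 + 3 u\right) = 2 + 3 u$)
$x{\left(p{\left(2,I \right)} \right)} - 3548 = \left(2 + 3 \cdot 1\right) - 3548 = \left(2 + 3\right) - 3548 = 5 - 3548 = -3543$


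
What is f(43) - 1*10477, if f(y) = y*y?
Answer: -8628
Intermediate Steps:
f(y) = y²
f(43) - 1*10477 = 43² - 1*10477 = 1849 - 10477 = -8628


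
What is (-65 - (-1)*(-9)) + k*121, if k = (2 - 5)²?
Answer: 1015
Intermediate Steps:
k = 9 (k = (-3)² = 9)
(-65 - (-1)*(-9)) + k*121 = (-65 - (-1)*(-9)) + 9*121 = (-65 - 1*9) + 1089 = (-65 - 9) + 1089 = -74 + 1089 = 1015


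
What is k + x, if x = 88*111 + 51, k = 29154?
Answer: 38973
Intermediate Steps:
x = 9819 (x = 9768 + 51 = 9819)
k + x = 29154 + 9819 = 38973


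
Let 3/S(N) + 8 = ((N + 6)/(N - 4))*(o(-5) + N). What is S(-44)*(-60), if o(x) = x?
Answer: 4320/1123 ≈ 3.8468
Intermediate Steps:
S(N) = 3/(-8 + (-5 + N)*(6 + N)/(-4 + N)) (S(N) = 3/(-8 + ((N + 6)/(N - 4))*(-5 + N)) = 3/(-8 + ((6 + N)/(-4 + N))*(-5 + N)) = 3/(-8 + (-5 + N)*(6 + N)/(-4 + N)))
S(-44)*(-60) = (3*(-4 - 44)/(2 + (-44)² - 7*(-44)))*(-60) = (3*(-48)/(2 + 1936 + 308))*(-60) = (3*(-48)/2246)*(-60) = (3*(1/2246)*(-48))*(-60) = -72/1123*(-60) = 4320/1123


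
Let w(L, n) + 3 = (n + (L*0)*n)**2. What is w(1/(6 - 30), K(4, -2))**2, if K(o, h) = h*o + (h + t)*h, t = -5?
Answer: 1089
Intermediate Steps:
K(o, h) = h*o + h*(-5 + h) (K(o, h) = h*o + (h - 5)*h = h*o + (-5 + h)*h = h*o + h*(-5 + h))
w(L, n) = -3 + n**2 (w(L, n) = -3 + (n + (L*0)*n)**2 = -3 + (n + 0*n)**2 = -3 + (n + 0)**2 = -3 + n**2)
w(1/(6 - 30), K(4, -2))**2 = (-3 + (-2*(-5 - 2 + 4))**2)**2 = (-3 + (-2*(-3))**2)**2 = (-3 + 6**2)**2 = (-3 + 36)**2 = 33**2 = 1089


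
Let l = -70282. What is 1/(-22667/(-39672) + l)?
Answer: -2088/146747623 ≈ -1.4229e-5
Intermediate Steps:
1/(-22667/(-39672) + l) = 1/(-22667/(-39672) - 70282) = 1/(-22667*(-1/39672) - 70282) = 1/(1193/2088 - 70282) = 1/(-146747623/2088) = -2088/146747623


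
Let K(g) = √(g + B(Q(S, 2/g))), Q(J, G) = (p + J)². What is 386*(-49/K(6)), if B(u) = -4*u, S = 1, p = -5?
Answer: 9457*I*√58/29 ≈ 2483.5*I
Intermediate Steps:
Q(J, G) = (-5 + J)²
K(g) = √(-64 + g) (K(g) = √(g - 4*(-5 + 1)²) = √(g - 4*(-4)²) = √(g - 4*16) = √(g - 64) = √(-64 + g))
386*(-49/K(6)) = 386*(-49/√(-64 + 6)) = 386*(-49*(-I*√58/58)) = 386*(-(-49)*I*√58/58) = 386*(49*I*√58/58) = 9457*I*√58/29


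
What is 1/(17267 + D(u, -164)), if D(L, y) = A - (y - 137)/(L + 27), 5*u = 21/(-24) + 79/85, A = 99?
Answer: 91837/1595864742 ≈ 5.7547e-5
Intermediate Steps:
u = 37/3400 (u = (21/(-24) + 79/85)/5 = (21*(-1/24) + 79*(1/85))/5 = (-7/8 + 79/85)/5 = (1/5)*(37/680) = 37/3400 ≈ 0.010882)
D(L, y) = 99 - (-137 + y)/(27 + L) (D(L, y) = 99 - (y - 137)/(L + 27) = 99 - (-137 + y)/(27 + L))
1/(17267 + D(u, -164)) = 1/(17267 + (2810 - 1*(-164) + 99*(37/3400))/(27 + 37/3400)) = 1/(17267 + (2810 + 164 + 3663/3400)/(91837/3400)) = 1/(17267 + (3400/91837)*(10115263/3400)) = 1/(17267 + 10115263/91837) = 1/(1595864742/91837) = 91837/1595864742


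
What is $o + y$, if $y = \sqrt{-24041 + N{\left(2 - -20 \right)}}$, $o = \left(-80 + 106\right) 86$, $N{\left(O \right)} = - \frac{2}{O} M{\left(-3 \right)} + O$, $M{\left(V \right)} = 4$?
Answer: $2236 + \frac{3 i \sqrt{322927}}{11} \approx 2236.0 + 154.98 i$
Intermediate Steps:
$N{\left(O \right)} = O - \frac{8}{O}$ ($N{\left(O \right)} = - \frac{2}{O} 4 + O = - \frac{8}{O} + O = O - \frac{8}{O}$)
$o = 2236$ ($o = 26 \cdot 86 = 2236$)
$y = \frac{3 i \sqrt{322927}}{11}$ ($y = \sqrt{-24041 + \left(\left(2 - -20\right) - \frac{8}{2 - -20}\right)} = \sqrt{-24041 + \left(\left(2 + 20\right) - \frac{8}{2 + 20}\right)} = \sqrt{-24041 + \left(22 - \frac{8}{22}\right)} = \sqrt{-24041 + \left(22 - \frac{4}{11}\right)} = \sqrt{-24041 + \frac{238}{11}} = \sqrt{- \frac{264213}{11}} = \frac{3 i \sqrt{322927}}{11} \approx 154.98 i$)
$o + y = 2236 + \frac{3 i \sqrt{322927}}{11}$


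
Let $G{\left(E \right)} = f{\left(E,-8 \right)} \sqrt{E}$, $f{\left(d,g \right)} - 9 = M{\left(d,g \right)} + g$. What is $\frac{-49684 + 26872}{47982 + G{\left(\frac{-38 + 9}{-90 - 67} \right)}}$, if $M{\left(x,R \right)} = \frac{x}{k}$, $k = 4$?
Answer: $- \frac{7530401631260288}{15839195644371499} + \frac{1045793328 \sqrt{4553}}{15839195644371499} \approx -0.47542$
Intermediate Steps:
$M{\left(x,R \right)} = \frac{x}{4}$
$f{\left(d,g \right)} = 9 + g + \frac{d}{4}$ ($f{\left(d,g \right)} = 9 + \left(\frac{d}{4} + g\right) = 9 + \left(g + \frac{d}{4}\right) = 9 + g + \frac{d}{4}$)
$G{\left(E \right)} = \sqrt{E} \left(1 + \frac{E}{4}\right)$ ($G{\left(E \right)} = \left(9 - 8 + \frac{E}{4}\right) \sqrt{E} = \left(1 + \frac{E}{4}\right) \sqrt{E} = \sqrt{E} \left(1 + \frac{E}{4}\right)$)
$\frac{-49684 + 26872}{47982 + G{\left(\frac{-38 + 9}{-90 - 67} \right)}} = \frac{-49684 + 26872}{47982 + \frac{\sqrt{\frac{-38 + 9}{-90 - 67}} \left(4 + \frac{-38 + 9}{-90 - 67}\right)}{4}} = - \frac{22812}{47982 + \frac{\sqrt{- \frac{29}{-157}} \left(4 - \frac{29}{-157}\right)}{4}} = - \frac{22812}{47982 + \frac{\sqrt{\left(-29\right) \left(- \frac{1}{157}\right)} \left(4 - - \frac{29}{157}\right)}{4}} = - \frac{22812}{47982 + \frac{\sqrt{\frac{29}{157}} \left(4 + \frac{29}{157}\right)}{4}} = - \frac{22812}{47982 + \frac{1}{4} \frac{\sqrt{4553}}{157} \cdot \frac{657}{157}} = - \frac{22812}{47982 + \frac{657 \sqrt{4553}}{98596}}$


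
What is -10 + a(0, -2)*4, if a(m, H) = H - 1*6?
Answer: -42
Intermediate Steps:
a(m, H) = -6 + H (a(m, H) = H - 6 = -6 + H)
-10 + a(0, -2)*4 = -10 + (-6 - 2)*4 = -10 - 8*4 = -10 - 32 = -42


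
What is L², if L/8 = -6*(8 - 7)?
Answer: 2304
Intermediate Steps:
L = -48 (L = 8*(-6*(8 - 7)) = 8*(-6*1) = 8*(-6) = -48)
L² = (-48)² = 2304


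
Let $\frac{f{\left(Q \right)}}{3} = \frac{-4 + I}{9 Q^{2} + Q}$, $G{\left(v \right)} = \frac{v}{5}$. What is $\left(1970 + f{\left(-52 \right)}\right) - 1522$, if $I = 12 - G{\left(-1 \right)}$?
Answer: $\frac{54396283}{121420} \approx 448.0$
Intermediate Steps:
$G{\left(v \right)} = \frac{v}{5}$ ($G{\left(v \right)} = v \frac{1}{5} = \frac{v}{5}$)
$I = \frac{61}{5}$ ($I = 12 - \frac{1}{5} \left(-1\right) = 12 - - \frac{1}{5} = 12 + \frac{1}{5} = \frac{61}{5} \approx 12.2$)
$f{\left(Q \right)} = \frac{123}{5 \left(Q + 9 Q^{2}\right)}$ ($f{\left(Q \right)} = 3 \frac{-4 + \frac{61}{5}}{9 Q^{2} + Q} = 3 \frac{41}{5 \left(Q + 9 Q^{2}\right)} = \frac{123}{5 \left(Q + 9 Q^{2}\right)}$)
$\left(1970 + f{\left(-52 \right)}\right) - 1522 = \left(1970 + \frac{123}{5 \left(-52\right) \left(1 + 9 \left(-52\right)\right)}\right) - 1522 = \left(1970 + \frac{123}{5} \left(- \frac{1}{52}\right) \frac{1}{1 - 468}\right) - 1522 = \left(1970 + \frac{123}{5} \left(- \frac{1}{52}\right) \frac{1}{-467}\right) - 1522 = \left(1970 + \frac{123}{5} \left(- \frac{1}{52}\right) \left(- \frac{1}{467}\right)\right) - 1522 = \left(1970 + \frac{123}{121420}\right) - 1522 = \frac{239197523}{121420} - 1522 = \frac{54396283}{121420}$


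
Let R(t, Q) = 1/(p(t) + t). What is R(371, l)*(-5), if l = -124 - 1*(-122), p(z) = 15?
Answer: -5/386 ≈ -0.012953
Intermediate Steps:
l = -2 (l = -124 + 122 = -2)
R(t, Q) = 1/(15 + t)
R(371, l)*(-5) = -5/(15 + 371) = -5/386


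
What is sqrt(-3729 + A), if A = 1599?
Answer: I*sqrt(2130) ≈ 46.152*I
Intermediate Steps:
sqrt(-3729 + A) = sqrt(-3729 + 1599) = sqrt(-2130) = I*sqrt(2130)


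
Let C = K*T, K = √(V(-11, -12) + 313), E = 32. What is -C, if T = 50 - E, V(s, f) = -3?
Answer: -18*√310 ≈ -316.92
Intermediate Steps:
K = √310 (K = √(-3 + 313) = √310 ≈ 17.607)
T = 18 (T = 50 - 1*32 = 50 - 32 = 18)
C = 18*√310 (C = √310*18 = 18*√310 ≈ 316.92)
-C = -18*√310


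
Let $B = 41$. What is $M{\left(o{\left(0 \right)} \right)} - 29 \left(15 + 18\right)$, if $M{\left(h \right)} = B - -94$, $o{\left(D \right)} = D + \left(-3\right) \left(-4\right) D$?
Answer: $-822$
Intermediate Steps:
$o{\left(D \right)} = 13 D$ ($o{\left(D \right)} = D + 12 D = 13 D$)
$M{\left(h \right)} = 135$ ($M{\left(h \right)} = 41 - -94 = 41 + 94 = 135$)
$M{\left(o{\left(0 \right)} \right)} - 29 \left(15 + 18\right) = 135 - 29 \left(15 + 18\right) = 135 - 957 = -822$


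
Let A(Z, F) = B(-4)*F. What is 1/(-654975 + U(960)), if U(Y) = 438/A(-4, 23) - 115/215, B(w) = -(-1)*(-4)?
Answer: -1978/1295551025 ≈ -1.5268e-6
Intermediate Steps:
B(w) = -4 (B(w) = -1*4 = -4)
A(Z, F) = -4*F
U(Y) = -10475/1978 (U(Y) = 438/((-4*23)) - 115/215 = 438/(-92) - 115*1/215 = 438*(-1/92) - 23/43 = -219/46 - 23/43 = -10475/1978)
1/(-654975 + U(960)) = 1/(-654975 - 10475/1978) = 1/(-1295551025/1978) = -1978/1295551025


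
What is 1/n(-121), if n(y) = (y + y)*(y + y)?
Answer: 1/58564 ≈ 1.7075e-5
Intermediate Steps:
n(y) = 4*y² (n(y) = (2*y)*(2*y) = 4*y²)
1/n(-121) = 1/(4*(-121)²) = 1/(4*14641) = 1/58564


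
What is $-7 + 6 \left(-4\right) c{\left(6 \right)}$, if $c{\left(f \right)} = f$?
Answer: $-151$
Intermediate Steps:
$-7 + 6 \left(-4\right) c{\left(6 \right)} = -7 + 6 \left(-4\right) 6 = -7 - 144 = -151$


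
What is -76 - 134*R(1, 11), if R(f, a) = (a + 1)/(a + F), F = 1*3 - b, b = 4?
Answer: -1184/5 ≈ -236.80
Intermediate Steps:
F = -1 (F = 1*3 - 1*4 = 3 - 4 = -1)
R(f, a) = (1 + a)/(-1 + a) (R(f, a) = (a + 1)/(a - 1) = (1 + a)/(-1 + a))
-76 - 134*R(1, 11) = -76 - 134*(1 + 11)/(-1 + 11) = -76 - 134*12/10 = -76 - 67*12/5 = -76 - 134*6/5 = -76 - 804/5 = -1184/5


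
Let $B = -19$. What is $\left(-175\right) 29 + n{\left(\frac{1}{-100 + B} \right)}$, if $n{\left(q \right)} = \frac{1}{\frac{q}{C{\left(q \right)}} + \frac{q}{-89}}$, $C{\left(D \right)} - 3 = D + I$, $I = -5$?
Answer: $- \frac{52431001}{10830} \approx -4841.3$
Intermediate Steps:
$C{\left(D \right)} = -2 + D$ ($C{\left(D \right)} = 3 + \left(D - 5\right) = 3 + \left(-5 + D\right) = -2 + D$)
$n{\left(q \right)} = \frac{1}{- \frac{q}{89} + \frac{q}{-2 + q}}$ ($n{\left(q \right)} = \frac{1}{\frac{q}{-2 + q} + \frac{q}{-89}} = \frac{1}{\frac{q}{-2 + q} + q \left(- \frac{1}{89}\right)} = \frac{1}{\frac{q}{-2 + q} - \frac{q}{89}} = \frac{1}{- \frac{q}{89} + \frac{q}{-2 + q}}$)
$\left(-175\right) 29 + n{\left(\frac{1}{-100 + B} \right)} = \left(-175\right) 29 + \frac{89 \left(2 - \frac{1}{-100 - 19}\right)}{\frac{1}{-100 - 19} \left(-91 + \frac{1}{-100 - 19}\right)} = -5075 + \frac{89 \left(2 - \frac{1}{-119}\right)}{\frac{1}{-119} \left(-91 + \frac{1}{-119}\right)} = -5075 + \frac{89 \left(2 - - \frac{1}{119}\right)}{\left(- \frac{1}{119}\right) \left(-91 - \frac{1}{119}\right)} = -5075 + 89 \left(-119\right) \frac{1}{- \frac{10830}{119}} \left(2 + \frac{1}{119}\right) = -5075 + 89 \left(-119\right) \left(- \frac{119}{10830}\right) \frac{239}{119} = -5075 + \frac{2531249}{10830} = - \frac{52431001}{10830}$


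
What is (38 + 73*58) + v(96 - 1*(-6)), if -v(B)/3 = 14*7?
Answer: 3978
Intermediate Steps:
v(B) = -294 (v(B) = -42*7 = -3*98 = -294)
(38 + 73*58) + v(96 - 1*(-6)) = (38 + 73*58) - 294 = (38 + 4234) - 294 = 4272 - 294 = 3978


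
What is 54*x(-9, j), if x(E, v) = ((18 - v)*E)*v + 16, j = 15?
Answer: -21006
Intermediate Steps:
x(E, v) = 16 + E*v*(18 - v) (x(E, v) = (E*(18 - v))*v + 16 = E*v*(18 - v) + 16 = 16 + E*v*(18 - v))
54*x(-9, j) = 54*(16 - 1*(-9)*15² + 18*(-9)*15) = 54*(16 - 1*(-9)*225 - 2430) = 54*(16 + 2025 - 2430) = 54*(-389) = -21006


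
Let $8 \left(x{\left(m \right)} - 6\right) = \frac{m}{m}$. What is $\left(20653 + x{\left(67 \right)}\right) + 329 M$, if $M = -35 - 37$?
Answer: $- \frac{24231}{8} \approx -3028.9$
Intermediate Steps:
$M = -72$
$x{\left(m \right)} = \frac{49}{8}$ ($x{\left(m \right)} = 6 + \frac{m \frac{1}{m}}{8} = 6 + \frac{1}{8} \cdot 1 = 6 + \frac{1}{8} = \frac{49}{8}$)
$\left(20653 + x{\left(67 \right)}\right) + 329 M = \left(20653 + \frac{49}{8}\right) + 329 \left(-72\right) = \frac{165273}{8} - 23688 = - \frac{24231}{8}$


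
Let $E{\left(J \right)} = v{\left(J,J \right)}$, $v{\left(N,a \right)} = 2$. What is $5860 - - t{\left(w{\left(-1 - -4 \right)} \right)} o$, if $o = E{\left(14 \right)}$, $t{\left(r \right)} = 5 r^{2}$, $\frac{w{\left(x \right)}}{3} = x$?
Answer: $6670$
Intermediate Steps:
$w{\left(x \right)} = 3 x$
$E{\left(J \right)} = 2$
$o = 2$
$5860 - - t{\left(w{\left(-1 - -4 \right)} \right)} o = 5860 - - 5 \left(3 \left(-1 - -4\right)\right)^{2} \cdot 2 = 5860 - - 5 \left(3 \left(-1 + 4\right)\right)^{2} \cdot 2 = 5860 - - 5 \left(3 \cdot 3\right)^{2} \cdot 2 = 5860 - - 5 \cdot 9^{2} \cdot 2 = 5860 - - 5 \cdot 81 \cdot 2 = 5860 - \left(-1\right) 405 \cdot 2 = 5860 - \left(-405\right) 2 = 5860 - -810 = 5860 + 810 = 6670$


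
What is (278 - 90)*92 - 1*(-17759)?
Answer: 35055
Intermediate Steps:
(278 - 90)*92 - 1*(-17759) = 188*92 + 17759 = 17296 + 17759 = 35055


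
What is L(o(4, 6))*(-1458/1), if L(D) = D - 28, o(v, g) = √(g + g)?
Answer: 40824 - 2916*√3 ≈ 35773.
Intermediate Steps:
o(v, g) = √2*√g (o(v, g) = √(2*g) = √2*√g)
L(D) = -28 + D
L(o(4, 6))*(-1458/1) = (-28 + √2*√6)*(-1458/1) = (-28 + 2*√3)*(-1458*1) = (-28 + 2*√3)*(-1458) = 40824 - 2916*√3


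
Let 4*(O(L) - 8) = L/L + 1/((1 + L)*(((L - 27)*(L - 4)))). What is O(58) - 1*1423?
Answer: -558916793/395064 ≈ -1414.8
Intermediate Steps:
O(L) = 33/4 + 1/(4*(1 + L)*(-27 + L)*(-4 + L)) (O(L) = 8 + (L/L + 1/((1 + L)*(((L - 27)*(L - 4)))))/4 = 8 + (1 + 1/((1 + L)*(((-27 + L)*(-4 + L)))))/4 = 8 + (1 + (1/((-27 + L)*(-4 + L)))/(1 + L))/4 = 8 + (1 + 1/((1 + L)*(-27 + L)*(-4 + L)))/4 = 8 + (¼ + 1/(4*(1 + L)*(-27 + L)*(-4 + L))) = 33/4 + 1/(4*(1 + L)*(-27 + L)*(-4 + L)))
O(58) - 1*1423 = (3565 - 990*58² + 33*58³ + 2541*58)/(4*(108 + 58³ - 30*58² + 77*58)) - 1*1423 = (3565 - 990*3364 + 33*195112 + 147378)/(4*(108 + 195112 - 30*3364 + 4466)) - 1423 = (3565 - 3330360 + 6438696 + 147378)/(4*(108 + 195112 - 100920 + 4466)) - 1423 = (¼)*3259279/98766 - 1423 = (¼)*(1/98766)*3259279 - 1423 = 3259279/395064 - 1423 = -558916793/395064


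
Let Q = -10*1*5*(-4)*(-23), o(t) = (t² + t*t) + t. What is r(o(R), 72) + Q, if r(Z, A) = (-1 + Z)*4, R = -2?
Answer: -4580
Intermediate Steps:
o(t) = t + 2*t² (o(t) = (t² + t²) + t = 2*t² + t = t + 2*t²)
r(Z, A) = -4 + 4*Z
Q = -4600 (Q = -50*(-4)*(-23) = -10*(-20)*(-23) = 200*(-23) = -4600)
r(o(R), 72) + Q = (-4 + 4*(-2*(1 + 2*(-2)))) - 4600 = (-4 + 4*(-2*(1 - 4))) - 4600 = (-4 + 4*(-2*(-3))) - 4600 = (-4 + 4*6) - 4600 = (-4 + 24) - 4600 = 20 - 4600 = -4580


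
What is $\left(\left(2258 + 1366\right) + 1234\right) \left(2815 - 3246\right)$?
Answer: $-2093798$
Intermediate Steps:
$\left(\left(2258 + 1366\right) + 1234\right) \left(2815 - 3246\right) = \left(3624 + 1234\right) \left(-431\right) = 4858 \left(-431\right) = -2093798$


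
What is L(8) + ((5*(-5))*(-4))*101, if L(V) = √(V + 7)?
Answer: 10100 + √15 ≈ 10104.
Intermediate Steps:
L(V) = √(7 + V)
L(8) + ((5*(-5))*(-4))*101 = √(7 + 8) + ((5*(-5))*(-4))*101 = √15 - 25*(-4)*101 = √15 + 100*101 = √15 + 10100 = 10100 + √15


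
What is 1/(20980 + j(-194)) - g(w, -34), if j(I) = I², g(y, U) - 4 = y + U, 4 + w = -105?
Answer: 8147625/58616 ≈ 139.00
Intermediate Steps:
w = -109 (w = -4 - 105 = -109)
g(y, U) = 4 + U + y (g(y, U) = 4 + (y + U) = 4 + (U + y) = 4 + U + y)
1/(20980 + j(-194)) - g(w, -34) = 1/(20980 + (-194)²) - (4 - 34 - 109) = 1/(20980 + 37636) - 1*(-139) = 1/58616 + 139 = 8147625/58616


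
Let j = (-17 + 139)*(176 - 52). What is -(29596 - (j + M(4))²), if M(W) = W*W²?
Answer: 230767268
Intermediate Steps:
M(W) = W³
j = 15128 (j = 122*124 = 15128)
-(29596 - (j + M(4))²) = -(29596 - (15128 + 4³)²) = -(29596 - (15128 + 64)²) = -(29596 - 1*15192²) = -(29596 - 1*230796864) = -(29596 - 230796864) = -1*(-230767268) = 230767268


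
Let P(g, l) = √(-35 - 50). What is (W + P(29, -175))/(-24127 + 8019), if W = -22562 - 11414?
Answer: 8494/4027 - I*√85/16108 ≈ 2.1093 - 0.00057236*I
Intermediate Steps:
P(g, l) = I*√85 (P(g, l) = √(-85) = I*√85)
W = -33976
(W + P(29, -175))/(-24127 + 8019) = (-33976 + I*√85)/(-24127 + 8019) = (-33976 + I*√85)/(-16108) = (-33976 + I*√85)*(-1/16108) = 8494/4027 - I*√85/16108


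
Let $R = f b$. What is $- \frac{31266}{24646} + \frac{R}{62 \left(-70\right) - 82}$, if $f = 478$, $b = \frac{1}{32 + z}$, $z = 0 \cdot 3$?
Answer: $- \frac{1109011213}{871876896} \approx -1.272$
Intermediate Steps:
$z = 0$
$b = \frac{1}{32}$ ($b = \frac{1}{32 + 0} = \frac{1}{32} \approx 0.03125$)
$R = \frac{239}{16}$ ($R = 478 \cdot \frac{1}{32} = \frac{239}{16} \approx 14.938$)
$- \frac{31266}{24646} + \frac{R}{62 \left(-70\right) - 82} = - \frac{31266}{24646} + \frac{239}{16 \left(62 \left(-70\right) - 82\right)} = \left(-31266\right) \frac{1}{24646} + \frac{239}{16 \left(-4340 - 82\right)} = - \frac{15633}{12323} + \frac{239}{16 \left(-4422\right)} = - \frac{15633}{12323} + \frac{239}{16} \left(- \frac{1}{4422}\right) = - \frac{15633}{12323} - \frac{239}{70752} = - \frac{1109011213}{871876896}$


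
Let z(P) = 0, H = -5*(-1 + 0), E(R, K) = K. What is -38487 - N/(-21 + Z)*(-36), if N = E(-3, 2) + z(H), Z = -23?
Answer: -423375/11 ≈ -38489.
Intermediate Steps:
H = 5 (H = -5*(-1) = 5)
N = 2 (N = 2 + 0 = 2)
-38487 - N/(-21 + Z)*(-36) = -38487 - 2/(-21 - 23)*(-36) = -38487 - 2/(-44)*(-36) = -38487 - 2*(-1/44)*(-36) = -38487 - (-1)*(-36)/22 = -38487 - 1*18/11 = -38487 - 18/11 = -423375/11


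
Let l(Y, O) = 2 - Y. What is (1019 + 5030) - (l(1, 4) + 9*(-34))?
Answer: 6354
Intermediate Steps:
(1019 + 5030) - (l(1, 4) + 9*(-34)) = (1019 + 5030) - ((2 - 1*1) + 9*(-34)) = 6049 - ((2 - 1) - 306) = 6049 - (1 - 306) = 6049 - 1*(-305) = 6049 + 305 = 6354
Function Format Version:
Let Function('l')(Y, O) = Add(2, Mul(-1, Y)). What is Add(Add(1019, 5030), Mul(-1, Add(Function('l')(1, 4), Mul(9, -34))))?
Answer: 6354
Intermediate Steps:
Add(Add(1019, 5030), Mul(-1, Add(Function('l')(1, 4), Mul(9, -34)))) = Add(Add(1019, 5030), Mul(-1, Add(Add(2, Mul(-1, 1)), Mul(9, -34)))) = Add(6049, Mul(-1, Add(Add(2, -1), -306))) = Add(6049, Mul(-1, Add(1, -306))) = Add(6049, Mul(-1, -305)) = Add(6049, 305) = 6354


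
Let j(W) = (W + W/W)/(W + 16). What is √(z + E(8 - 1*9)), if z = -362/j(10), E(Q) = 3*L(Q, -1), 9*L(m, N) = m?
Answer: I*√932151/33 ≈ 29.257*I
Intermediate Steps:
L(m, N) = m/9
j(W) = (1 + W)/(16 + W) (j(W) = (W + 1)/(16 + W) = (1 + W)/(16 + W))
E(Q) = Q/3 (E(Q) = 3*(Q/9) = Q/3)
z = -9412/11 (z = -362*(16 + 10)/(1 + 10) = -362/(11/26) = -362/((1/26)*11) = -362/11/26 = -362*26/11 = -9412/11 ≈ -855.64)
√(z + E(8 - 1*9)) = √(-9412/11 + (8 - 1*9)/3) = √(-9412/11 + (8 - 9)/3) = √(-9412/11 + (⅓)*(-1)) = √(-9412/11 - ⅓) = √(-28247/33) = I*√932151/33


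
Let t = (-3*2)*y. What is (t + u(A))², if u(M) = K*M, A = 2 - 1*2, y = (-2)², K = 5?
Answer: 576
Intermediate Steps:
y = 4
A = 0 (A = 2 - 2 = 0)
u(M) = 5*M
t = -24 (t = -3*2*4 = -6*4 = -24)
(t + u(A))² = (-24 + 5*0)² = (-24 + 0)² = (-24)² = 576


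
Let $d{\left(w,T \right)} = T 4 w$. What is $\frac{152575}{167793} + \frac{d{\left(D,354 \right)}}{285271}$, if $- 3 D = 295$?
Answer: $\frac{20161725505}{47866476903} \approx 0.42121$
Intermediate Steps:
$D = - \frac{295}{3}$ ($D = \left(- \frac{1}{3}\right) 295 = - \frac{295}{3} \approx -98.333$)
$d{\left(w,T \right)} = 4 T w$
$\frac{152575}{167793} + \frac{d{\left(D,354 \right)}}{285271} = \frac{152575}{167793} + \frac{4 \cdot 354 \left(- \frac{295}{3}\right)}{285271} = 152575 \cdot \frac{1}{167793} - \frac{139240}{285271} = \frac{152575}{167793} - \frac{139240}{285271} = \frac{20161725505}{47866476903}$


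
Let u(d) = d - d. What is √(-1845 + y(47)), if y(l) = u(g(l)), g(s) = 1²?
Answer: 3*I*√205 ≈ 42.953*I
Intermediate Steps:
g(s) = 1
u(d) = 0
y(l) = 0
√(-1845 + y(47)) = √(-1845 + 0) = √(-1845) = 3*I*√205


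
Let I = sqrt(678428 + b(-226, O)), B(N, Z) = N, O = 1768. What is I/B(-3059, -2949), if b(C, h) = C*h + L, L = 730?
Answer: -sqrt(279590)/3059 ≈ -0.17285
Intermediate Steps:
b(C, h) = 730 + C*h (b(C, h) = C*h + 730 = 730 + C*h)
I = sqrt(279590) (I = sqrt(678428 + (730 - 226*1768)) = sqrt(678428 + (730 - 399568)) = sqrt(678428 - 398838) = sqrt(279590) ≈ 528.76)
I/B(-3059, -2949) = sqrt(279590)/(-3059) = sqrt(279590)*(-1/3059) = -sqrt(279590)/3059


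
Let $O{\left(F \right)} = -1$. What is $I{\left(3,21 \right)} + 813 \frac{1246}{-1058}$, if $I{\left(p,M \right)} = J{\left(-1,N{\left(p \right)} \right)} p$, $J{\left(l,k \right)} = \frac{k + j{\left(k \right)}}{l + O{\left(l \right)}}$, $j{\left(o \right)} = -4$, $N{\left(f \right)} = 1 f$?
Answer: $- \frac{1011411}{1058} \approx -955.96$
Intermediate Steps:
$N{\left(f \right)} = f$
$J{\left(l,k \right)} = \frac{-4 + k}{-1 + l}$ ($J{\left(l,k \right)} = \frac{k - 4}{l - 1} = \frac{-4 + k}{-1 + l}$)
$I{\left(p,M \right)} = p \left(2 - \frac{p}{2}\right)$ ($I{\left(p,M \right)} = \frac{-4 + p}{-1 - 1} p = \frac{-4 + p}{-2} p = - \frac{-4 + p}{2} p = \left(2 - \frac{p}{2}\right) p = p \left(2 - \frac{p}{2}\right)$)
$I{\left(3,21 \right)} + 813 \frac{1246}{-1058} = \frac{1}{2} \cdot 3 \left(4 - 3\right) + 813 \frac{1246}{-1058} = \frac{1}{2} \cdot 3 \left(4 - 3\right) + 813 \cdot 1246 \left(- \frac{1}{1058}\right) = \frac{1}{2} \cdot 3 \cdot 1 + 813 \left(- \frac{623}{529}\right) = \frac{3}{2} - \frac{506499}{529} = - \frac{1011411}{1058}$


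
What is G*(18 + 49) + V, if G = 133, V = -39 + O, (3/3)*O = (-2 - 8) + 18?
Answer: 8880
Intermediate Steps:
O = 8 (O = (-2 - 8) + 18 = -10 + 18 = 8)
V = -31 (V = -39 + 8 = -31)
G*(18 + 49) + V = 133*(18 + 49) - 31 = 133*67 - 31 = 8911 - 31 = 8880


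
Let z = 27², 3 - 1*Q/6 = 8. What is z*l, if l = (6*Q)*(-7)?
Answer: 918540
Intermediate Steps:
Q = -30 (Q = 18 - 6*8 = 18 - 48 = -30)
l = 1260 (l = (6*(-30))*(-7) = -180*(-7) = 1260)
z = 729
z*l = 729*1260 = 918540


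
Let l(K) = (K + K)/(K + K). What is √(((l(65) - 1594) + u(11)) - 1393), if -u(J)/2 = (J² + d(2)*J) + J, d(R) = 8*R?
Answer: I*√3602 ≈ 60.017*I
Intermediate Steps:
l(K) = 1 (l(K) = (2*K)/((2*K)) = (2*K)*(1/(2*K)) = 1)
u(J) = -34*J - 2*J² (u(J) = -2*((J² + (8*2)*J) + J) = -2*((J² + 16*J) + J) = -2*(J² + 17*J) = -34*J - 2*J²)
√(((l(65) - 1594) + u(11)) - 1393) = √(((1 - 1594) - 2*11*(17 + 11)) - 1393) = √((-1593 - 2*11*28) - 1393) = √((-1593 - 616) - 1393) = √(-2209 - 1393) = √(-3602) = I*√3602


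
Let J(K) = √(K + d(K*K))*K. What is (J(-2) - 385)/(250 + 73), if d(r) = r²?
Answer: -385/323 - 2*√14/323 ≈ -1.2151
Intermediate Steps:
J(K) = K*√(K + K⁴) (J(K) = √(K + (K*K)²)*K = √(K + (K²)²)*K = √(K + K⁴)*K = K*√(K + K⁴))
(J(-2) - 385)/(250 + 73) = (-2*√(-2 + (-2)⁴) - 385)/(250 + 73) = (-2*√(-2 + 16) - 385)/323 = (-2*√14 - 385)*(1/323) = (-385 - 2*√14)*(1/323) = -385/323 - 2*√14/323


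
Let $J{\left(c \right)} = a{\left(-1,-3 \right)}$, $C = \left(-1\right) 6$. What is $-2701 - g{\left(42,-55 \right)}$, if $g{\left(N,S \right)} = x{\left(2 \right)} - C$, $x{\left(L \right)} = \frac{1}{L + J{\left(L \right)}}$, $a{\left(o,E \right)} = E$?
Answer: $-2706$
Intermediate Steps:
$C = -6$
$J{\left(c \right)} = -3$
$x{\left(L \right)} = \frac{1}{-3 + L}$ ($x{\left(L \right)} = \frac{1}{L - 3} = \frac{1}{-3 + L}$)
$g{\left(N,S \right)} = 5$ ($g{\left(N,S \right)} = \frac{1}{-3 + 2} - -6 = \frac{1}{-1} + 6 = -1 + 6 = 5$)
$-2701 - g{\left(42,-55 \right)} = -2701 - 5 = -2706$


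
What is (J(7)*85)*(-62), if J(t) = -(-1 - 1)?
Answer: -10540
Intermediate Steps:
J(t) = 2 (J(t) = -1*(-2) = 2)
(J(7)*85)*(-62) = (2*85)*(-62) = 170*(-62) = -10540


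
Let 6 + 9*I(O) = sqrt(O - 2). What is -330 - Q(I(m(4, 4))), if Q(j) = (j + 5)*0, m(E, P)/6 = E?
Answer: -330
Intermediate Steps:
m(E, P) = 6*E
I(O) = -2/3 + sqrt(-2 + O)/9 (I(O) = -2/3 + sqrt(O - 2)/9 = -2/3 + sqrt(-2 + O)/9)
Q(j) = 0 (Q(j) = (5 + j)*0 = 0)
-330 - Q(I(m(4, 4))) = -330 - 1*0 = -330 + 0 = -330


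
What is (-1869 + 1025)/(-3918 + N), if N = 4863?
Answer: -844/945 ≈ -0.89312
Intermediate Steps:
(-1869 + 1025)/(-3918 + N) = (-1869 + 1025)/(-3918 + 4863) = -844/945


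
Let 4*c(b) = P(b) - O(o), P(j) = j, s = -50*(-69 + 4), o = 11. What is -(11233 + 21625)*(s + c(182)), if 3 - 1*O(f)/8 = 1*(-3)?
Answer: -107889243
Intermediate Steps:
O(f) = 48 (O(f) = 24 - 8*(-3) = 24 + 24 = 48)
s = 3250 (s = -50*(-65) = 3250)
c(b) = -12 + b/4 (c(b) = (b - 1*48)/4 = (b - 48)/4 = (-48 + b)/4 = -12 + b/4)
-(11233 + 21625)*(s + c(182)) = -(11233 + 21625)*(3250 + (-12 + (1/4)*182)) = -32858*(3250 + (-12 + 91/2)) = -32858*(3250 + 67/2) = -32858*6567/2 = -1*107889243 = -107889243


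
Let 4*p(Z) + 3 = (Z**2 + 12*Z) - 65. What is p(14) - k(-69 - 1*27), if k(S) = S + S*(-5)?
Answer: -310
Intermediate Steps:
k(S) = -4*S (k(S) = S - 5*S = -4*S)
p(Z) = -17 + 3*Z + Z**2/4 (p(Z) = -3/4 + ((Z**2 + 12*Z) - 65)/4 = -3/4 + (-65 + Z**2 + 12*Z)/4 = -3/4 + (-65/4 + 3*Z + Z**2/4) = -17 + 3*Z + Z**2/4)
p(14) - k(-69 - 1*27) = (-17 + 3*14 + (1/4)*14**2) - (-4)*(-69 - 1*27) = (-17 + 42 + (1/4)*196) - (-4)*(-69 - 27) = (-17 + 42 + 49) - (-4)*(-96) = 74 - 1*384 = 74 - 384 = -310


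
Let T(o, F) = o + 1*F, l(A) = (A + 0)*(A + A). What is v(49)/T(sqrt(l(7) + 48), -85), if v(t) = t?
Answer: -4165/7079 - 49*sqrt(146)/7079 ≈ -0.67200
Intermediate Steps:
l(A) = 2*A**2 (l(A) = A*(2*A) = 2*A**2)
T(o, F) = F + o (T(o, F) = o + F = F + o)
v(49)/T(sqrt(l(7) + 48), -85) = 49/(-85 + sqrt(2*7**2 + 48)) = 49/(-85 + sqrt(2*49 + 48)) = 49/(-85 + sqrt(98 + 48)) = 49/(-85 + sqrt(146))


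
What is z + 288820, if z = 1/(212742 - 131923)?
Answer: 23342143581/80819 ≈ 2.8882e+5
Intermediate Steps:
z = 1/80819 ≈ 1.2373e-5
z + 288820 = 1/80819 + 288820 = 23342143581/80819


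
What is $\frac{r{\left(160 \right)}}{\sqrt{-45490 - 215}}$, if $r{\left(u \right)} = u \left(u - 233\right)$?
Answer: $\frac{2336 i \sqrt{45705}}{9141} \approx 54.634 i$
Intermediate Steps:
$r{\left(u \right)} = u \left(-233 + u\right)$
$\frac{r{\left(160 \right)}}{\sqrt{-45490 - 215}} = \frac{160 \left(-233 + 160\right)}{\sqrt{-45490 - 215}} = \frac{160 \left(-73\right)}{\sqrt{-45705}} = - \frac{11680}{i \sqrt{45705}} = - 11680 \left(- \frac{i \sqrt{45705}}{45705}\right) = \frac{2336 i \sqrt{45705}}{9141}$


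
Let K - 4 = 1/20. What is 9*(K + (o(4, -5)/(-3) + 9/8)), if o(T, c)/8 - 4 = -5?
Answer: 2823/40 ≈ 70.575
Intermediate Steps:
K = 81/20 (K = 4 + 1/20 = 81/20 ≈ 4.0500)
o(T, c) = -8 (o(T, c) = 32 + 8*(-5) = 32 - 40 = -8)
9*(K + (o(4, -5)/(-3) + 9/8)) = 9*(81/20 + (-8/(-3) + 9/8)) = 9*(81/20 + (-8*(-⅓) + 9*(⅛))) = 9*(81/20 + (8/3 + 9/8)) = 9*(81/20 + 91/24) = 9*(941/120) = 2823/40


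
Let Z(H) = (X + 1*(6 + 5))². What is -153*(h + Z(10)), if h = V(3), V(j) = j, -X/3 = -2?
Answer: -44676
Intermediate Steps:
X = 6 (X = -3*(-2) = 6)
h = 3
Z(H) = 289 (Z(H) = (6 + 1*(6 + 5))² = (6 + 1*11)² = (6 + 11)² = 17² = 289)
-153*(h + Z(10)) = -153*(3 + 289) = -153*292 = -44676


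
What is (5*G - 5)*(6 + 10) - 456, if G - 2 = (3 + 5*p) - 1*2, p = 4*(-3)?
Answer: -5096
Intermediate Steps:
p = -12
G = -57 (G = 2 + ((3 + 5*(-12)) - 1*2) = 2 + ((3 - 60) - 2) = 2 + (-57 - 2) = 2 - 59 = -57)
(5*G - 5)*(6 + 10) - 456 = (5*(-57) - 5)*(6 + 10) - 456 = (-285 - 5)*16 - 456 = -290*16 - 456 = -4640 - 456 = -5096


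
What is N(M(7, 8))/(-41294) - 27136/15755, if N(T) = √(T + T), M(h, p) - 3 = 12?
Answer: -27136/15755 - √30/41294 ≈ -1.7225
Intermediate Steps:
M(h, p) = 15 (M(h, p) = 3 + 12 = 15)
N(T) = √2*√T (N(T) = √(2*T) = √2*√T)
N(M(7, 8))/(-41294) - 27136/15755 = (√2*√15)/(-41294) - 27136/15755 = √30*(-1/41294) - 27136*1/15755 = -√30/41294 - 27136/15755 = -27136/15755 - √30/41294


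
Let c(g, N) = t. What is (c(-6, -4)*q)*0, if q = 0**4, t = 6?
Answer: 0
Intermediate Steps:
c(g, N) = 6
q = 0
(c(-6, -4)*q)*0 = (6*0)*0 = 0*0 = 0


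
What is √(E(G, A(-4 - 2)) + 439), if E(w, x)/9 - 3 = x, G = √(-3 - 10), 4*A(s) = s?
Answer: √1810/2 ≈ 21.272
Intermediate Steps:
A(s) = s/4
G = I*√13 (G = √(-13) = I*√13 ≈ 3.6056*I)
E(w, x) = 27 + 9*x
√(E(G, A(-4 - 2)) + 439) = √((27 + 9*((-4 - 2)/4)) + 439) = √((27 + 9*((¼)*(-6))) + 439) = √((27 + 9*(-3/2)) + 439) = √((27 - 27/2) + 439) = √(27/2 + 439) = √(905/2) = √1810/2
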